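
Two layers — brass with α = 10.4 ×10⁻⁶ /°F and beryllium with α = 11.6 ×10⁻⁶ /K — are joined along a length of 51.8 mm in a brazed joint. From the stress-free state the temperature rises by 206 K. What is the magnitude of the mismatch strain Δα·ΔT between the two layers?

brass: α = 10.4×10⁻⁶/°F × 9/5 = 18.7×10⁻⁶/K.
Δα = |18.7 − 11.6|×10⁻⁶/K = 7.12×10⁻⁶/K.
Mismatch strain = Δα·ΔT = 7.12×10⁻⁶ × 206.0 = 1.47×10⁻³.

1.47×10⁻³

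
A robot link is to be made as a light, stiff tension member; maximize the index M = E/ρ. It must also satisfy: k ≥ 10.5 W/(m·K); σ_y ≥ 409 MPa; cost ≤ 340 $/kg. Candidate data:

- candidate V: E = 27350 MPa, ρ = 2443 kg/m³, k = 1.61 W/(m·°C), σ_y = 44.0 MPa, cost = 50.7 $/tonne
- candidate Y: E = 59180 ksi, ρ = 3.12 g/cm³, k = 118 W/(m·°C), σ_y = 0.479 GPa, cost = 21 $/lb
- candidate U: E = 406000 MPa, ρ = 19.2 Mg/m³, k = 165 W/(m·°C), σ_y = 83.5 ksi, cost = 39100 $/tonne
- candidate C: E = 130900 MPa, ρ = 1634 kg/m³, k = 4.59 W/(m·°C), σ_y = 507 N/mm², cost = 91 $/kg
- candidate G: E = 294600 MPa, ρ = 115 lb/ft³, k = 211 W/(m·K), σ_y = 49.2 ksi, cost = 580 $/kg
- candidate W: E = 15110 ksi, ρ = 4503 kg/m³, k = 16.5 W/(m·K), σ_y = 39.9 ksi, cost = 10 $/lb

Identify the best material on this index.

candidate Y

Screen on constraints: k ≥ 10.5 W/(m·K); σ_y ≥ 409 MPa; cost ≤ 340 $/kg. Survivors: candidate Y, candidate U.
Normalizing units and computing the index:
  candidate Y: E = 408.0 GPa, ρ = 3120 kg/m³
  candidate U: E = 406.0 GPa, ρ = 19200 kg/m³
  candidate Y: M = 131 MN·m/kg
  candidate U: M = 21.1 MN·m/kg
Highest index: candidate Y.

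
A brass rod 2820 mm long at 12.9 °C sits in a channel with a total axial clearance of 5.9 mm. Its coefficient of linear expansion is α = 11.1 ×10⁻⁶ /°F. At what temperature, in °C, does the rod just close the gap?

118 °C

α = 11.1×10⁻⁶/°F × 9/5 = 20.0×10⁻⁶/K.
α·L₀·ΔT = 5.9 mm ⇒ ΔT = 5.9 / (20.0×10⁻⁶ × 2820.0) = 104.7 K.
T = 12.9 + 104.7 = 117.6 °C.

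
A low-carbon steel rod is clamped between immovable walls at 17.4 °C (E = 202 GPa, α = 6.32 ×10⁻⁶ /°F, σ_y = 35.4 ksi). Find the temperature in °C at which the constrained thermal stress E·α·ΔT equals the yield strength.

124 °C

α = 6.32×10⁻⁶/°F × 9/5 = 11.4×10⁻⁶/K.
σ_y = 35.4 ksi = 244.1 MPa.
E·α·ΔT = 244.1 MPa ⇒ ΔT = 244.1 / (202.0×10³ × 11.4×10⁻⁶) = 106.2 K.
T = 17.4 + 106.2 = 123.6 °C.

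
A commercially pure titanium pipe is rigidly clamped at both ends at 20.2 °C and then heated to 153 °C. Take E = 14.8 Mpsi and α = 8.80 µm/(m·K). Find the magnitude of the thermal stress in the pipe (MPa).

119 MPa

E = 14.8 Mpsi = 102.0 GPa.
ΔT = 132.8 K. Constrained thermal stress σ = E·α·ΔT = 102.0×10³ MPa × 8.80×10⁻⁶ × 132.8 = 119 MPa (compressive).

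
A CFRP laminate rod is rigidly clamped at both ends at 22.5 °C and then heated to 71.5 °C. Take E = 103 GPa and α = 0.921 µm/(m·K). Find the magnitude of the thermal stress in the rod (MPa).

4.65 MPa

ΔT = 49.00 K. Constrained thermal stress σ = E·α·ΔT = 103.0×10³ MPa × 0.921×10⁻⁶ × 49.00 = 4.65 MPa (compressive).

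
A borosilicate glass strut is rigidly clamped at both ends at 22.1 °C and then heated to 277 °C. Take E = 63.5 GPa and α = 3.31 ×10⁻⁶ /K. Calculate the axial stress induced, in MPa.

53.6 MPa

ΔT = 254.9 K. Constrained thermal stress σ = E·α·ΔT = 63.50×10³ MPa × 3.31×10⁻⁶ × 254.9 = 53.6 MPa (compressive).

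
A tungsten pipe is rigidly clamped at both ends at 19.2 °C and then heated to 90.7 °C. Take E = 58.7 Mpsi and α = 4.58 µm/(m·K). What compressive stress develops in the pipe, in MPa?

E = 58.7 Mpsi = 404.7 GPa.
ΔT = 71.50 K. Constrained thermal stress σ = E·α·ΔT = 404.7×10³ MPa × 4.58×10⁻⁶ × 71.50 = 133 MPa (compressive).

133 MPa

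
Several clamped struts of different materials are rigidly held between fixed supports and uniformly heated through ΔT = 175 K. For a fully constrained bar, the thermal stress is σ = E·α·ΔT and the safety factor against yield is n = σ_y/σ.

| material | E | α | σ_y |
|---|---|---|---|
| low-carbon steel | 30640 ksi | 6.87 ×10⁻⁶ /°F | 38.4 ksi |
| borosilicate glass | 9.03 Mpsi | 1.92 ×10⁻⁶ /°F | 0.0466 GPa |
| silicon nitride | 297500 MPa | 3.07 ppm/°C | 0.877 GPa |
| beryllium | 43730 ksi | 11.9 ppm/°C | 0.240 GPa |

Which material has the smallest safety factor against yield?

With everything in SI (GPa, ×10⁻⁶/K, MPa):
  low-carbon steel: E = 211.3, α = 12.4, σ_y = 264.8 → σ = 457 MPa, n = 0.579
  borosilicate glass: E = 62.26, α = 3.46, σ_y = 46.60 → σ = 37.7 MPa, n = 1.24
  silicon nitride: E = 297.5, α = 3.07, σ_y = 877.0 → σ = 160 MPa, n = 5.49
  beryllium: E = 301.5, α = 11.9, σ_y = 240.0 → σ = 628 MPa, n = 0.382
Beryllium has the lowest safety factor, n = 0.382.

beryllium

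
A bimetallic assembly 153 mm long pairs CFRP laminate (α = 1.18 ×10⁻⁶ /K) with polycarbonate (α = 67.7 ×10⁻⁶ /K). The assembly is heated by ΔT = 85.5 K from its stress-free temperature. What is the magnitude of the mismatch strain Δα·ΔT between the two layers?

5.69×10⁻³

Δα = |1.18 − 67.7|×10⁻⁶/K = 66.5×10⁻⁶/K.
Mismatch strain = Δα·ΔT = 66.5×10⁻⁶ × 85.5 = 5.69×10⁻³.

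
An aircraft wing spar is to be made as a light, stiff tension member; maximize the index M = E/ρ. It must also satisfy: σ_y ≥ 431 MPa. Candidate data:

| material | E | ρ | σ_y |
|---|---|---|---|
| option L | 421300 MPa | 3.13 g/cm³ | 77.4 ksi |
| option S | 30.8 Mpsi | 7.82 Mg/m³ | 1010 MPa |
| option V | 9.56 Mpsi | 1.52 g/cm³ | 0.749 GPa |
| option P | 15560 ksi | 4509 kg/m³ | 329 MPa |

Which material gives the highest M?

option L

Screen on constraints: σ_y ≥ 431 MPa. Survivors: option L, option S, option V.
Normalizing units and computing the index:
  option L: E = 421.3 GPa, ρ = 3130 kg/m³
  option S: E = 212.4 GPa, ρ = 7820 kg/m³
  option V: E = 65.91 GPa, ρ = 1520 kg/m³
  option L: M = 135 MN·m/kg
  option V: M = 43.4 MN·m/kg
  option S: M = 27.2 MN·m/kg
Option L has the largest M.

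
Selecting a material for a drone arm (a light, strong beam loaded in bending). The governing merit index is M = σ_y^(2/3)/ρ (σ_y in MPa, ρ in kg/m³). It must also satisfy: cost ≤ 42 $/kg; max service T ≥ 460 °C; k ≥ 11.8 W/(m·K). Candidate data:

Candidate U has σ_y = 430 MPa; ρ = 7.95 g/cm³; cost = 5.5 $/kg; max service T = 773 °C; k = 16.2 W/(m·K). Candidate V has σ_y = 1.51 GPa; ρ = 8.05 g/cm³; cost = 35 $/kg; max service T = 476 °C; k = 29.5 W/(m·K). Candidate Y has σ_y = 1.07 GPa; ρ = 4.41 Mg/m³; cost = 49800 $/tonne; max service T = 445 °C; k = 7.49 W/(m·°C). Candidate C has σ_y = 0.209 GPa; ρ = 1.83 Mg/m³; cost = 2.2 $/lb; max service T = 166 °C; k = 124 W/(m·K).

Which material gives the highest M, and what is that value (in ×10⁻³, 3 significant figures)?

Screen on constraints: cost ≤ 42 $/kg; max service T ≥ 460 °C; k ≥ 11.8 W/(m·K). Survivors: candidate U, candidate V.
Normalizing units and computing the index:
  candidate U: σ_y = 430.0 MPa, ρ = 7950 kg/m³
  candidate V: σ_y = 1510 MPa, ρ = 8050 kg/m³
  candidate V: M = 16.4×10⁻³
  candidate U: M = 7.17×10⁻³
Candidate V has the largest M.

candidate V, M = 16.4×10⁻³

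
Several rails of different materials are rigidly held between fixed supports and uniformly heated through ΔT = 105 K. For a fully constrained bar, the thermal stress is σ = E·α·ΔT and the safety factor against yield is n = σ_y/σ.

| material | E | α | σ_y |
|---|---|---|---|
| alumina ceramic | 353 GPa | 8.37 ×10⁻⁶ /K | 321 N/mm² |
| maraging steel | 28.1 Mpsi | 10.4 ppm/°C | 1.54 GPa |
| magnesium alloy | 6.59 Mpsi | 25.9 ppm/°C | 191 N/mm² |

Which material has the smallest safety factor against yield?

alumina ceramic

With everything in SI (GPa, ×10⁻⁶/K, MPa):
  alumina ceramic: E = 353.0, α = 8.37, σ_y = 321.0 → σ = 310 MPa, n = 1.03
  maraging steel: E = 193.7, α = 10.4, σ_y = 1540 → σ = 212 MPa, n = 7.28
  magnesium alloy: E = 45.44, α = 25.9, σ_y = 191.0 → σ = 124 MPa, n = 1.55
Alumina ceramic has the lowest safety factor, n = 1.03.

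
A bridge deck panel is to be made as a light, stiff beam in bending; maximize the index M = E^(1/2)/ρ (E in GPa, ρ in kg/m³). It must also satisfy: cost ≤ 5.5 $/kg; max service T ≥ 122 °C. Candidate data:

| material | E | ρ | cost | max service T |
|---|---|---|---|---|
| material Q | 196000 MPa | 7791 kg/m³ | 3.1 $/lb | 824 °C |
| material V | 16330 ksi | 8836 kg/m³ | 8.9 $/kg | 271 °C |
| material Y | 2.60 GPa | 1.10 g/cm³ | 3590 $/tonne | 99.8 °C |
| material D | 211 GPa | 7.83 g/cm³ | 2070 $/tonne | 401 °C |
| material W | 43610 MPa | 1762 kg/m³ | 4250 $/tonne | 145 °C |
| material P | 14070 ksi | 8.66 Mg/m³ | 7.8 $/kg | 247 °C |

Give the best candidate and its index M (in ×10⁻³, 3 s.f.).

material W, M = 3.75×10⁻³

Screen on constraints: cost ≤ 5.5 $/kg; max service T ≥ 122 °C. Survivors: material D, material W.
Convert each candidate to consistent units, then evaluate M:
  material D: E = 211.0 GPa, ρ = 7830 kg/m³
  material W: E = 43.61 GPa, ρ = 1762 kg/m³
  material W: M = 3.75×10⁻³
  material D: M = 1.86×10⁻³
Material W ranks first.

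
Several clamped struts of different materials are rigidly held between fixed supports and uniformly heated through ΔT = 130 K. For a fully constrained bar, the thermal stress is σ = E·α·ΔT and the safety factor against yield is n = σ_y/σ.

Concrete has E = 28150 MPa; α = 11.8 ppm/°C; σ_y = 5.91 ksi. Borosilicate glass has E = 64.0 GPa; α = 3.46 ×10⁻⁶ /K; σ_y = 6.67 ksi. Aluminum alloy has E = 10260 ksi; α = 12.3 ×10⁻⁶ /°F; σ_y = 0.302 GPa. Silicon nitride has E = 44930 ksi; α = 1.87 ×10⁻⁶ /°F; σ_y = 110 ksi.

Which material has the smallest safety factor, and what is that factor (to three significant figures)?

concrete, n = 0.944

In consistent units (E in GPa, α in ×10⁻⁶/K, σ_y in MPa):
  concrete: E = 28.15, α = 11.8, σ_y = 40.75 → σ = 43.2 MPa, n = 0.944
  borosilicate glass: E = 64.00, α = 3.46, σ_y = 45.99 → σ = 28.8 MPa, n = 1.60
  aluminum alloy: E = 70.74, α = 22.1, σ_y = 302.0 → σ = 204 MPa, n = 1.48
  silicon nitride: E = 309.8, α = 3.37, σ_y = 758.4 → σ = 136 MPa, n = 5.59
Smallest n: concrete with n = 0.944.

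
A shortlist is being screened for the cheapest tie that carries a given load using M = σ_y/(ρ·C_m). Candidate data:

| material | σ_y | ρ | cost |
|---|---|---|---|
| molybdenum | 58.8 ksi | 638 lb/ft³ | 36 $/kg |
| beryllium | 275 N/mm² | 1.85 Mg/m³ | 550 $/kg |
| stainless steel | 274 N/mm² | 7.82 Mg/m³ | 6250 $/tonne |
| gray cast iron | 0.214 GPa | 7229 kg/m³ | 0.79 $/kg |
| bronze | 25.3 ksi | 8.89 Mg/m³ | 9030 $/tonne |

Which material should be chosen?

gray cast iron

Convert each candidate to consistent units, then evaluate M:
  molybdenum: σ_y = 405.4 MPa, ρ = 10220 kg/m³, cost = 36.00 $/kg
  beryllium: σ_y = 275.0 MPa, ρ = 1850 kg/m³, cost = 550.0 $/kg
  stainless steel: σ_y = 274.0 MPa, ρ = 7820 kg/m³, cost = 6.250 $/kg
  gray cast iron: σ_y = 214.0 MPa, ρ = 7229 kg/m³, cost = 0.7900 $/kg
  bronze: σ_y = 174.4 MPa, ρ = 8890 kg/m³, cost = 9.030 $/kg
  gray cast iron: M = 37.5 kN·m per $
  stainless steel: M = 5.61 kN·m per $
  bronze: M = 2.17 kN·m per $
  molybdenum: M = 1.10 kN·m per $
  beryllium: M = 0.270 kN·m per $
Gray cast iron has the largest M.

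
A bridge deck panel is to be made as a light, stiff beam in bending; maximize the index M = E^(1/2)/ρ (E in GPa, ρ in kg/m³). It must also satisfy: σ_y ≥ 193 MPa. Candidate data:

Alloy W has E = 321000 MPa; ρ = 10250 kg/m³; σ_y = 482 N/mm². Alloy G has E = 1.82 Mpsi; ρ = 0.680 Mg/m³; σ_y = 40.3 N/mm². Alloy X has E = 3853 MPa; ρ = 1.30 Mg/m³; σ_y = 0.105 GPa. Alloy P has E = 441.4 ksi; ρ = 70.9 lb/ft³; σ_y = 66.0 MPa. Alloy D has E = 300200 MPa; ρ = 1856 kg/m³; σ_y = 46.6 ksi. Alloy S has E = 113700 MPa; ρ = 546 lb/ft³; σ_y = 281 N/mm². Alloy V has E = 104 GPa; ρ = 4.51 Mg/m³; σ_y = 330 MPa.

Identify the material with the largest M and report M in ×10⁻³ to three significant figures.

Screen on constraints: σ_y ≥ 193 MPa. Survivors: alloy W, alloy D, alloy S, alloy V.
Convert each candidate to consistent units, then evaluate M:
  alloy W: E = 321.0 GPa, ρ = 10250 kg/m³
  alloy D: E = 300.2 GPa, ρ = 1856 kg/m³
  alloy S: E = 113.7 GPa, ρ = 8746 kg/m³
  alloy V: E = 104.0 GPa, ρ = 4510 kg/m³
  alloy D: M = 9.34×10⁻³
  alloy V: M = 2.26×10⁻³
  alloy W: M = 1.75×10⁻³
  alloy S: M = 1.22×10⁻³
The maximum is for alloy D.

alloy D, M = 9.34×10⁻³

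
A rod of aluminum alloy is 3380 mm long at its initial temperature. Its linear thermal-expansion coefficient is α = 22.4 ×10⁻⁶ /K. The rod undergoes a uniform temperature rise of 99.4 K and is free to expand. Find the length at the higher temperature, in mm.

ΔL = α·L₀·ΔT = 22.4×10⁻⁶ × 3380 mm × 99.40 K = 7.53 mm.
L = L₀ + ΔL = 3380 + 7.53 = 3387.5 mm.

3387.5 mm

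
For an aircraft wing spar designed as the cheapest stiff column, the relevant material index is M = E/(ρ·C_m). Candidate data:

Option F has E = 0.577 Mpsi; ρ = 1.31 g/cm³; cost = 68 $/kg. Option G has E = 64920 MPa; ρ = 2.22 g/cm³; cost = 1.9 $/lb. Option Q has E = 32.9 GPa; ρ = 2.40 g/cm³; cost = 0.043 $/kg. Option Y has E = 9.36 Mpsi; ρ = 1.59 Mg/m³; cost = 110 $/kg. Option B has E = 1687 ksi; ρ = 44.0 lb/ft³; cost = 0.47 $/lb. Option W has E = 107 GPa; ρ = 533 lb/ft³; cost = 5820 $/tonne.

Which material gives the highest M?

option Q

Convert each candidate to consistent units, then evaluate M:
  option F: E = 3.978 GPa, ρ = 1310 kg/m³, cost = 68.00 $/kg
  option G: E = 64.92 GPa, ρ = 2220 kg/m³, cost = 4.189 $/kg
  option Q: E = 32.90 GPa, ρ = 2400 kg/m³, cost = 0.04300 $/kg
  option Y: E = 64.53 GPa, ρ = 1590 kg/m³, cost = 110.0 $/kg
  option B: E = 11.63 GPa, ρ = 704.8 kg/m³, cost = 1.036 $/kg
  option W: E = 107.0 GPa, ρ = 8538 kg/m³, cost = 5.820 $/kg
  option Q: M = 319 MN·m per $
  option B: M = 15.9 MN·m per $
  option G: M = 6.98 MN·m per $
  option W: M = 2.15 MN·m per $
  option Y: M = 0.369 MN·m per $
  option F: M = 0.0447 MN·m per $
Option Q ranks first.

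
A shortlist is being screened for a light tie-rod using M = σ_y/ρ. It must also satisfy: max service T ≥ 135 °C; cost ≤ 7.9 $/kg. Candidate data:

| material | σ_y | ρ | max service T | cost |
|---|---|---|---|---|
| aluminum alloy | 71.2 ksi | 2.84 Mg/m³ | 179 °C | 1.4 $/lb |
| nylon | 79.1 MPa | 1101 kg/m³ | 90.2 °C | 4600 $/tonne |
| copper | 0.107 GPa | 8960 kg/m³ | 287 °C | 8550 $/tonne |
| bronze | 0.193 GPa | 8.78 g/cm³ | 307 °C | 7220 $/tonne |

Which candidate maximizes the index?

Screen on constraints: max service T ≥ 135 °C; cost ≤ 7.9 $/kg. Survivors: aluminum alloy, bronze.
Putting every candidate on a common basis:
  aluminum alloy: σ_y = 490.9 MPa, ρ = 2840 kg/m³
  bronze: σ_y = 193.0 MPa, ρ = 8780 kg/m³
  aluminum alloy: M = 173 kN·m/kg
  bronze: M = 22.0 kN·m/kg
Aluminum alloy has the largest M.

aluminum alloy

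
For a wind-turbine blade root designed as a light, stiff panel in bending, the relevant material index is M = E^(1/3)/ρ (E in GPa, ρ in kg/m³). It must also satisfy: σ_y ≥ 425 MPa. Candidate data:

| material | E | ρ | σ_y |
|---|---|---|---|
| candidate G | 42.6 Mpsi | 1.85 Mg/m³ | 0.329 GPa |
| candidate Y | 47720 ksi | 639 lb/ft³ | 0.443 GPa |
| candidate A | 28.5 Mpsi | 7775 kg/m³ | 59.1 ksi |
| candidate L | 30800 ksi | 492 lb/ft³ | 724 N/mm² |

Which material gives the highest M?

Screen on constraints: σ_y ≥ 425 MPa. Survivors: candidate Y, candidate L.
Normalizing units and computing the index:
  candidate Y: E = 329.0 GPa, ρ = 10240 kg/m³
  candidate L: E = 212.4 GPa, ρ = 7881 kg/m³
  candidate L: M = 0.757×10⁻³
  candidate Y: M = 0.674×10⁻³
Highest index: candidate L.

candidate L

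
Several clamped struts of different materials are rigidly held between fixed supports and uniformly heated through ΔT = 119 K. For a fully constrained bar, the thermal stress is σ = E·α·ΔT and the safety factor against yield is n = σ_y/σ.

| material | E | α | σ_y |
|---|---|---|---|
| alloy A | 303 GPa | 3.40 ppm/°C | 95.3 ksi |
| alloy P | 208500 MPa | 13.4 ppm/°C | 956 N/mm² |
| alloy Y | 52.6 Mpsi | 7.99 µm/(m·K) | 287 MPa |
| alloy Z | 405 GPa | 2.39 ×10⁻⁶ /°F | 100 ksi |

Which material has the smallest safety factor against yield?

With everything in SI (GPa, ×10⁻⁶/K, MPa):
  alloy A: E = 303.0, α = 3.40, σ_y = 657.1 → σ = 123 MPa, n = 5.36
  alloy P: E = 208.5, α = 13.4, σ_y = 956.0 → σ = 332 MPa, n = 2.88
  alloy Y: E = 362.7, α = 7.99, σ_y = 287.0 → σ = 345 MPa, n = 0.832
  alloy Z: E = 405.0, α = 4.30, σ_y = 689.5 → σ = 207 MPa, n = 3.33
The minimum is alloy Y at n = 0.832.

alloy Y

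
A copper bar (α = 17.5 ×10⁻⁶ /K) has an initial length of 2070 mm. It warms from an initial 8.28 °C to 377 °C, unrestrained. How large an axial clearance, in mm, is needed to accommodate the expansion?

ΔT = 377 − 8.28 = 368.7 K.
ΔL = α·L₀·ΔT = 17.5×10⁻⁶ × 2070 mm × 368.7 K = 13.4 mm.

13.4 mm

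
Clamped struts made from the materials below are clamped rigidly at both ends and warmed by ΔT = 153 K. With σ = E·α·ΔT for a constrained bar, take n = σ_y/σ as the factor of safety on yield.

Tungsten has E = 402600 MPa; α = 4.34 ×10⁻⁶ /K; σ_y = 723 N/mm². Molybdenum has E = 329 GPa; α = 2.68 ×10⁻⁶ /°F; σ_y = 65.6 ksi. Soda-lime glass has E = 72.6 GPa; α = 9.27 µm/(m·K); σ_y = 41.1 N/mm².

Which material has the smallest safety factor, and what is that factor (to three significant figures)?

soda-lime glass, n = 0.399

Converting E to GPa, α to ×10⁻⁶/K, σ_y to MPa, then σ and n for each:
  tungsten: E = 402.6, α = 4.34, σ_y = 723.0 → σ = 267 MPa, n = 2.70
  molybdenum: E = 329.0, α = 4.82, σ_y = 452.3 → σ = 243 MPa, n = 1.86
  soda-lime glass: E = 72.60, α = 9.27, σ_y = 41.10 → σ = 103 MPa, n = 0.399
The minimum is soda-lime glass at n = 0.399.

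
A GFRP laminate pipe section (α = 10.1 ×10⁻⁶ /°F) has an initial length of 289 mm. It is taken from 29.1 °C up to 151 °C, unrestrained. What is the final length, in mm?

289.64 mm

Convert α: 10.1×10⁻⁶/°F × (9/5) = 18.2×10⁻⁶/K.
ΔT = 151 − 29.1 = 121.9 K.
ΔL = α·L₀·ΔT = 18.2×10⁻⁶ × 289 mm × 121.9 K = 0.640 mm.
L = L₀ + ΔL = 289 + 0.640 = 289.64 mm.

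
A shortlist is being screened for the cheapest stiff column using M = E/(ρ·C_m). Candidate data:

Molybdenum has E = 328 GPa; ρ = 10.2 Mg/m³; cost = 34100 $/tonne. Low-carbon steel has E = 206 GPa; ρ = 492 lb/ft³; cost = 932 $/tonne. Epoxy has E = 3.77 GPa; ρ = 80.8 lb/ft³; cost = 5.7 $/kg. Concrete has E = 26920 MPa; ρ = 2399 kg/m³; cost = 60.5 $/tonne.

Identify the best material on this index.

In SI units:
  molybdenum: E = 328.0 GPa, ρ = 10200 kg/m³, cost = 34.10 $/kg
  low-carbon steel: E = 206.0 GPa, ρ = 7881 kg/m³, cost = 0.9320 $/kg
  epoxy: E = 3.770 GPa, ρ = 1294 kg/m³, cost = 5.700 $/kg
  concrete: E = 26.92 GPa, ρ = 2399 kg/m³, cost = 0.06050 $/kg
  concrete: M = 185 MN·m per $
  low-carbon steel: M = 28.0 MN·m per $
  molybdenum: M = 0.943 MN·m per $
  epoxy: M = 0.511 MN·m per $
Highest index: concrete.

concrete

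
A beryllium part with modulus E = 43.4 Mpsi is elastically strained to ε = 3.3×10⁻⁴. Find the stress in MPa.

98.7 MPa

E = 43.4 Mpsi = 299.2 GPa.
σ = E·ε = 299200 MPa × 3.3×10⁻⁴ = 98.7 MPa.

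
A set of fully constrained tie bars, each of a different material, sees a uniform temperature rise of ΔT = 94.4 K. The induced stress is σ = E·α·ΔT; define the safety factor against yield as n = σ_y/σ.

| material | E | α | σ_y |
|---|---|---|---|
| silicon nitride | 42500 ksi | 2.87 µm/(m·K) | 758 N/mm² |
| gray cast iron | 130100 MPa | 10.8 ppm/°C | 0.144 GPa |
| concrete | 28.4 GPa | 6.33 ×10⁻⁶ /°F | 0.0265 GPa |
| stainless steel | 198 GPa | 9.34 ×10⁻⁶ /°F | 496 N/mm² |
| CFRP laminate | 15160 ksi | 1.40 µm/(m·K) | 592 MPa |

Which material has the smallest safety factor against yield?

In consistent units (E in GPa, α in ×10⁻⁶/K, σ_y in MPa):
  silicon nitride: E = 293.0, α = 2.87, σ_y = 758.0 → σ = 79.4 MPa, n = 9.55
  gray cast iron: E = 130.1, α = 10.8, σ_y = 144.0 → σ = 133 MPa, n = 1.09
  concrete: E = 28.40, α = 11.4, σ_y = 26.50 → σ = 30.5 MPa, n = 0.868
  stainless steel: E = 198.0, α = 16.8, σ_y = 496.0 → σ = 314 MPa, n = 1.58
  CFRP laminate: E = 104.5, α = 1.40, σ_y = 592.0 → σ = 13.8 MPa, n = 42.9
Smallest n: concrete with n = 0.868.

concrete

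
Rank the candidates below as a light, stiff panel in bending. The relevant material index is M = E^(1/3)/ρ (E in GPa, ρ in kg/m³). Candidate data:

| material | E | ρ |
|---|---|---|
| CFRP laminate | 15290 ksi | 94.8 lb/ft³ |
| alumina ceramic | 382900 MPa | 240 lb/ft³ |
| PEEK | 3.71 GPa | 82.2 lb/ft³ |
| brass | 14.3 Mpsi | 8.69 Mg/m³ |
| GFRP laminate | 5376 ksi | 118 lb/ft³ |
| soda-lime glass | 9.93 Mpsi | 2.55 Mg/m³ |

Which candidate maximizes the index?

In SI units:
  CFRP laminate: E = 105.4 GPa, ρ = 1519 kg/m³
  alumina ceramic: E = 382.9 GPa, ρ = 3844 kg/m³
  PEEK: E = 3.710 GPa, ρ = 1317 kg/m³
  brass: E = 98.60 GPa, ρ = 8690 kg/m³
  GFRP laminate: E = 37.07 GPa, ρ = 1890 kg/m³
  soda-lime glass: E = 68.46 GPa, ρ = 2550 kg/m³
  CFRP laminate: M = 3.11×10⁻³
  alumina ceramic: M = 1.89×10⁻³
  GFRP laminate: M = 1.76×10⁻³
  soda-lime glass: M = 1.60×10⁻³
  PEEK: M = 1.18×10⁻³
  brass: M = 0.532×10⁻³
CFRP laminate ranks first.

CFRP laminate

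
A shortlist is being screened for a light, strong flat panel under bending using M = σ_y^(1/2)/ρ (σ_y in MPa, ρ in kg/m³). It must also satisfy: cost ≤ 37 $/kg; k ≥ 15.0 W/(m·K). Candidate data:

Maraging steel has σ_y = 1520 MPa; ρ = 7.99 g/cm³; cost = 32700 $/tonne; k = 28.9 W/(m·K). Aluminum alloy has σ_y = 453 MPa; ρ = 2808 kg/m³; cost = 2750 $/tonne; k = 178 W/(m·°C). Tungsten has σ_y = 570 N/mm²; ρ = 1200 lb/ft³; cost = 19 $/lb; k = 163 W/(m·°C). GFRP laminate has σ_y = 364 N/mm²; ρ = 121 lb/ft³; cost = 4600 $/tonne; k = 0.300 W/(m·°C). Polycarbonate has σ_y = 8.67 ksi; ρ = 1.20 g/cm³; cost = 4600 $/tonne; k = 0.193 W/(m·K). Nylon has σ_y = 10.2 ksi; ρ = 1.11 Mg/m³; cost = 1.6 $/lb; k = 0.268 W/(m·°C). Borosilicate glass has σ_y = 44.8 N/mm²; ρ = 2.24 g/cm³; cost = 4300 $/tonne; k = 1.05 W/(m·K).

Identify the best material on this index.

aluminum alloy

Screen on constraints: cost ≤ 37 $/kg; k ≥ 15.0 W/(m·K). Survivors: maraging steel, aluminum alloy.
Convert each candidate to consistent units, then evaluate M:
  maraging steel: σ_y = 1520 MPa, ρ = 7990 kg/m³
  aluminum alloy: σ_y = 453.0 MPa, ρ = 2808 kg/m³
  aluminum alloy: M = 7.58×10⁻³
  maraging steel: M = 4.88×10⁻³
The maximum is for aluminum alloy.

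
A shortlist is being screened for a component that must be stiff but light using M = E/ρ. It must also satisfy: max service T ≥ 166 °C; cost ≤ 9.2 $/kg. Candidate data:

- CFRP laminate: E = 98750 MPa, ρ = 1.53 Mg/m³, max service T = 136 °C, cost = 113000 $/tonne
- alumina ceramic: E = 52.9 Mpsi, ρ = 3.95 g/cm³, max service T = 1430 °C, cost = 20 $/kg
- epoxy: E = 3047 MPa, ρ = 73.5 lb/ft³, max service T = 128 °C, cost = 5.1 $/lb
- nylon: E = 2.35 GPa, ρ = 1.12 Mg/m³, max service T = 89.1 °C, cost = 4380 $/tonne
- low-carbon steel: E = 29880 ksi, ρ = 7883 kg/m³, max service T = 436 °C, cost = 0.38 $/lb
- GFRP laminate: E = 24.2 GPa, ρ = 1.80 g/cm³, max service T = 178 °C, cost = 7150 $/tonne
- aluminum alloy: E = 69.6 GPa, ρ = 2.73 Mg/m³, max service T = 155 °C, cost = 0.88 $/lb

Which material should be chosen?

low-carbon steel

Screen on constraints: max service T ≥ 166 °C; cost ≤ 9.2 $/kg. Survivors: low-carbon steel, GFRP laminate.
Convert each candidate to consistent units, then evaluate M:
  low-carbon steel: E = 206.0 GPa, ρ = 7883 kg/m³
  GFRP laminate: E = 24.20 GPa, ρ = 1800 kg/m³
  low-carbon steel: M = 26.1 MN·m/kg
  GFRP laminate: M = 13.4 MN·m/kg
Highest index: low-carbon steel.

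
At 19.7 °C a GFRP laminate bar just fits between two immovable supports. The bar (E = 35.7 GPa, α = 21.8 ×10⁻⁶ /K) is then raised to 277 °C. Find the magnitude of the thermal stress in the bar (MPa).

ΔT = 257.3 K. Constrained thermal stress σ = E·α·ΔT = 35.70×10³ MPa × 21.8×10⁻⁶ × 257.3 = 200 MPa (compressive).

200 MPa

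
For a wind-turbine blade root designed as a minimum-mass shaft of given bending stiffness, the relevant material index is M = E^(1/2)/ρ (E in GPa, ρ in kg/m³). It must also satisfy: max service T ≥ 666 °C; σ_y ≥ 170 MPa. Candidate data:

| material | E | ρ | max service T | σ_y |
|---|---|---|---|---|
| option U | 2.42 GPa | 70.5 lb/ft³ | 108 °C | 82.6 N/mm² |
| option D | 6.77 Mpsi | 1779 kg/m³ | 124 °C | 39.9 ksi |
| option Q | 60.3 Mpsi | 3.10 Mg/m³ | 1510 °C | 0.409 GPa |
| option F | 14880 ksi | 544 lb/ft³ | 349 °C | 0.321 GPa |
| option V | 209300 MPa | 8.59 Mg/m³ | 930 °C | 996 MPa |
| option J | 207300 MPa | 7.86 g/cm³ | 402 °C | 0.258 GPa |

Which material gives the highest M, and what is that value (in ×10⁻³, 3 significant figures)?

Screen on constraints: max service T ≥ 666 °C; σ_y ≥ 170 MPa. Survivors: option Q, option V.
After converting to SI:
  option Q: E = 415.8 GPa, ρ = 3100 kg/m³
  option V: E = 209.3 GPa, ρ = 8590 kg/m³
  option Q: M = 6.58×10⁻³
  option V: M = 1.68×10⁻³
Option Q has the largest M.

option Q, M = 6.58×10⁻³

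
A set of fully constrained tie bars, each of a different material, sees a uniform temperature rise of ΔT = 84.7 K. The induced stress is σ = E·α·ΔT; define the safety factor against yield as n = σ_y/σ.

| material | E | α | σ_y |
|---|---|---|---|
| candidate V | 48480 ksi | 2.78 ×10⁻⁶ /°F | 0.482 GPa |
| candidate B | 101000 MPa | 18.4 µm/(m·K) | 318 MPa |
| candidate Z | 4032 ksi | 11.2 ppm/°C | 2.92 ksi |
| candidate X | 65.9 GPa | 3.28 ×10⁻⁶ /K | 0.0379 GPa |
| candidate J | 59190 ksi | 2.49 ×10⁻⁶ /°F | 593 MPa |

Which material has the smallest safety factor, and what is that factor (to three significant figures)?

Converting E to GPa, α to ×10⁻⁶/K, σ_y to MPa, then σ and n for each:
  candidate V: E = 334.3, α = 5.00, σ_y = 482.0 → σ = 142 MPa, n = 3.40
  candidate B: E = 101.0, α = 18.4, σ_y = 318.0 → σ = 157 MPa, n = 2.02
  candidate Z: E = 27.80, α = 11.2, σ_y = 20.13 → σ = 26.4 MPa, n = 0.763
  candidate X: E = 65.90, α = 3.28, σ_y = 37.90 → σ = 18.3 MPa, n = 2.07
  candidate J: E = 408.1, α = 4.48, σ_y = 593.0 → σ = 155 MPa, n = 3.83
Smallest n: candidate Z with n = 0.763.

candidate Z, n = 0.763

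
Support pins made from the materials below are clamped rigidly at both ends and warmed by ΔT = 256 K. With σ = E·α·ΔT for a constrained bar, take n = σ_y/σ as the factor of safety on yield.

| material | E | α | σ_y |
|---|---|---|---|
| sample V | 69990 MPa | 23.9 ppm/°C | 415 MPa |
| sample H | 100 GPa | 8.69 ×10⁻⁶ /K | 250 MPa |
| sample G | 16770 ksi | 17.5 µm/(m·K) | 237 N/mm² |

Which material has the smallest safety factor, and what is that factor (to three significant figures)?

sample G, n = 0.458

Converting E to GPa, α to ×10⁻⁶/K, σ_y to MPa, then σ and n for each:
  sample V: E = 69.99, α = 23.9, σ_y = 415.0 → σ = 428 MPa, n = 0.969
  sample H: E = 100.0, α = 8.69, σ_y = 250.0 → σ = 222 MPa, n = 1.12
  sample G: E = 115.6, α = 17.5, σ_y = 237.0 → σ = 518 MPa, n = 0.458
Sample G has the lowest safety factor, n = 0.458.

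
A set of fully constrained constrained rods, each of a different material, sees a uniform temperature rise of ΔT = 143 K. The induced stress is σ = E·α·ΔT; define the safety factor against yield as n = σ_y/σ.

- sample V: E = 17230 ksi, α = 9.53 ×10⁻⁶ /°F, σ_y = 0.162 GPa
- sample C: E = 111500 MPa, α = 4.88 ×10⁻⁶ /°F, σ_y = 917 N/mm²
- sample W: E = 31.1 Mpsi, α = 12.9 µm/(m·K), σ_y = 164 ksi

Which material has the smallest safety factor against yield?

sample V

Per material, after unit conversion:
  sample V: E = 118.8, α = 17.2, σ_y = 162.0 → σ = 291 MPa, n = 0.556
  sample C: E = 111.5, α = 8.78, σ_y = 917.0 → σ = 140 MPa, n = 6.55
  sample W: E = 214.4, α = 12.9, σ_y = 1131 → σ = 396 MPa, n = 2.86
The minimum is sample V at n = 0.556.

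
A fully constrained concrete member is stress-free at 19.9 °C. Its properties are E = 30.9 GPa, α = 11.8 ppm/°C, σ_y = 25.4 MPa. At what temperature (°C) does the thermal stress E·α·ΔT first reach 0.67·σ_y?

66.6 °C

E·α·ΔT = 17.02 MPa ⇒ ΔT = 17.02 / (30.90×10³ × 11.8×10⁻⁶) = 46.67 K.
T = 19.9 + 46.67 = 66.57 °C.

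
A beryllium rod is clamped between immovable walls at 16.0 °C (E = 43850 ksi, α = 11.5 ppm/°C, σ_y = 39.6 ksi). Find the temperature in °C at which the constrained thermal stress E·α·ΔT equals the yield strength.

E = 43850 ksi = 302.3 GPa.
σ_y = 39.6 ksi = 273.0 MPa.
E·α·ΔT = 273.0 MPa ⇒ ΔT = 273.0 / (302.3×10³ × 11.5×10⁻⁶) = 78.53 K.
T = 16.0 + 78.53 = 94.53 °C.

94.5 °C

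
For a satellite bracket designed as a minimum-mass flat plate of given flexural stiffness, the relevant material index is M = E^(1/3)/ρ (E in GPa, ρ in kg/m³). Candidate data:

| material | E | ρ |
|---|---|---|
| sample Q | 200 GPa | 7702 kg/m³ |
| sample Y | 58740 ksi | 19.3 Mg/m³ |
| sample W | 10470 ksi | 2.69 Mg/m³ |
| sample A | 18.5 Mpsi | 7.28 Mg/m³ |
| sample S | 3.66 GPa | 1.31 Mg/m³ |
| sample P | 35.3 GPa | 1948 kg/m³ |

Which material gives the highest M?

Normalizing units and computing the index:
  sample Q: E = 200.0 GPa, ρ = 7702 kg/m³
  sample Y: E = 405.0 GPa, ρ = 19300 kg/m³
  sample W: E = 72.19 GPa, ρ = 2690 kg/m³
  sample A: E = 127.6 GPa, ρ = 7280 kg/m³
  sample S: E = 3.660 GPa, ρ = 1310 kg/m³
  sample P: E = 35.30 GPa, ρ = 1948 kg/m³
  sample P: M = 1.68×10⁻³
  sample W: M = 1.55×10⁻³
  sample S: M = 1.18×10⁻³
  sample Q: M = 0.759×10⁻³
  sample A: M = 0.691×10⁻³
  sample Y: M = 0.383×10⁻³
The maximum is for sample P.

sample P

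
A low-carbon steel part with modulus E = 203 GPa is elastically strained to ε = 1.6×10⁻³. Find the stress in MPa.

σ = E·ε = 203000 MPa × 1.6×10⁻³ = 325 MPa.

325 MPa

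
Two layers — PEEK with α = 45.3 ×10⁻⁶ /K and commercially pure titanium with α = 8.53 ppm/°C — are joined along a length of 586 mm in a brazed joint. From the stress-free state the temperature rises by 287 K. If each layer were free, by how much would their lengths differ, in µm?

Δα = |45.3 − 8.53|×10⁻⁶/K = 36.8×10⁻⁶/K.
ΔL_mismatch = Δα·L·ΔT = 36.8×10⁻⁶ × 586.0 mm × 287.0 K = 6180 µm.

6180 µm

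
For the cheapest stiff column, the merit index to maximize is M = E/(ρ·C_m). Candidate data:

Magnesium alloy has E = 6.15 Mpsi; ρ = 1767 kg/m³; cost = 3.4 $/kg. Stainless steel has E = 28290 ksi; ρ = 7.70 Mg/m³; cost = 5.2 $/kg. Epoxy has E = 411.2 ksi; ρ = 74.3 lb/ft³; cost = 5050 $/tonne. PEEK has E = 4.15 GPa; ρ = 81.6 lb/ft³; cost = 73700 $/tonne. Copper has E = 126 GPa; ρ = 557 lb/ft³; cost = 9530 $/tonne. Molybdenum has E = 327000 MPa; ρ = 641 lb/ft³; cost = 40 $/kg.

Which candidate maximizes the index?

magnesium alloy

After converting to SI:
  magnesium alloy: E = 42.40 GPa, ρ = 1767 kg/m³, cost = 3.400 $/kg
  stainless steel: E = 195.1 GPa, ρ = 7700 kg/m³, cost = 5.200 $/kg
  epoxy: E = 2.835 GPa, ρ = 1190 kg/m³, cost = 5.050 $/kg
  PEEK: E = 4.150 GPa, ρ = 1307 kg/m³, cost = 73.70 $/kg
  copper: E = 126.0 GPa, ρ = 8922 kg/m³, cost = 9.530 $/kg
  molybdenum: E = 327.0 GPa, ρ = 10270 kg/m³, cost = 40.00 $/kg
  magnesium alloy: M = 7.06 MN·m per $
  stainless steel: M = 4.87 MN·m per $
  copper: M = 1.48 MN·m per $
  molybdenum: M = 0.796 MN·m per $
  epoxy: M = 0.472 MN·m per $
  PEEK: M = 0.0431 MN·m per $
Highest index: magnesium alloy.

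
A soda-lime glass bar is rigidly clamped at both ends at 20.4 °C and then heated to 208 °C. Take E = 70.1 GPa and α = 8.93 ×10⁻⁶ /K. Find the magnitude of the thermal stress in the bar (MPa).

117 MPa

ΔT = 187.6 K. Constrained thermal stress σ = E·α·ΔT = 70.10×10³ MPa × 8.93×10⁻⁶ × 187.6 = 117 MPa (compressive).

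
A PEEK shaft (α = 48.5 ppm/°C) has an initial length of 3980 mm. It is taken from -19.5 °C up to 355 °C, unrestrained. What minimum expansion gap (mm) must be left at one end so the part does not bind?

ΔT = 355 − (-19.5) = 374.5 K.
ΔL = α·L₀·ΔT = 48.5×10⁻⁶ × 3980 mm × 374.5 K = 72.3 mm.

72.3 mm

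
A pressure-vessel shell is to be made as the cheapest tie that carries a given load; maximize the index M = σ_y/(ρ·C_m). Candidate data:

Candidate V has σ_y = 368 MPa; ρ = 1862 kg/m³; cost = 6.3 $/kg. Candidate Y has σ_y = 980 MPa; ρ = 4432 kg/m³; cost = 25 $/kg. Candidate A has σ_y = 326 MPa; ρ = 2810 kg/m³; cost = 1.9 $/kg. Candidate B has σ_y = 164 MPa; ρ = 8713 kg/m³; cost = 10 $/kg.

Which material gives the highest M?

candidate A

Computing M directly (units already consistent):
  candidate A: M = 61.1 kN·m per $
  candidate V: M = 31.4 kN·m per $
  candidate Y: M = 8.84 kN·m per $
  candidate B: M = 1.88 kN·m per $
Candidate A ranks first.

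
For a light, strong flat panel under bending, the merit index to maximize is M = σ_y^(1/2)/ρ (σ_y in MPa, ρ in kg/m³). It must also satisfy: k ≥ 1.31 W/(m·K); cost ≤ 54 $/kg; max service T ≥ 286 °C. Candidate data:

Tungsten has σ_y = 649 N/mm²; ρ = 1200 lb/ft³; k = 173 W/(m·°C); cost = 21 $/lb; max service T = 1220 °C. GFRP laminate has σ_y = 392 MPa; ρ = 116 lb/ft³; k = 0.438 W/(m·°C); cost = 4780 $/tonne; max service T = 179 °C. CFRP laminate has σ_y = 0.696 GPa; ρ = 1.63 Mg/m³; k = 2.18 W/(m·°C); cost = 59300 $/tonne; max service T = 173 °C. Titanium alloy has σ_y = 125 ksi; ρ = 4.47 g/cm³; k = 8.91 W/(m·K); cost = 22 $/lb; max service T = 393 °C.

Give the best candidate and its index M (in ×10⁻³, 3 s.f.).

Screen on constraints: k ≥ 1.31 W/(m·K); cost ≤ 54 $/kg; max service T ≥ 286 °C. Survivors: tungsten, titanium alloy.
Normalizing units and computing the index:
  tungsten: σ_y = 649.0 MPa, ρ = 19220 kg/m³
  titanium alloy: σ_y = 861.8 MPa, ρ = 4470 kg/m³
  titanium alloy: M = 6.57×10⁻³
  tungsten: M = 1.33×10⁻³
Highest index: titanium alloy.

titanium alloy, M = 6.57×10⁻³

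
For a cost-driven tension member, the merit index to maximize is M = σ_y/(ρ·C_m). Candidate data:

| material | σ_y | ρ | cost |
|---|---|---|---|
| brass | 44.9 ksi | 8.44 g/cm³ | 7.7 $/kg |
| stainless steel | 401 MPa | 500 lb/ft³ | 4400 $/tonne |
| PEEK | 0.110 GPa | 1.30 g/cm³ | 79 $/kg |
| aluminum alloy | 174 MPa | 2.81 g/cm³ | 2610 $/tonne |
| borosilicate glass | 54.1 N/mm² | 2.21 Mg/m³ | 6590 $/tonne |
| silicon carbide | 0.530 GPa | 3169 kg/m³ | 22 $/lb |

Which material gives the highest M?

aluminum alloy

Putting every candidate on a common basis:
  brass: σ_y = 309.6 MPa, ρ = 8440 kg/m³, cost = 7.700 $/kg
  stainless steel: σ_y = 401.0 MPa, ρ = 8009 kg/m³, cost = 4.400 $/kg
  PEEK: σ_y = 110.0 MPa, ρ = 1300 kg/m³, cost = 79.00 $/kg
  aluminum alloy: σ_y = 174.0 MPa, ρ = 2810 kg/m³, cost = 2.610 $/kg
  borosilicate glass: σ_y = 54.10 MPa, ρ = 2210 kg/m³, cost = 6.590 $/kg
  silicon carbide: σ_y = 530.0 MPa, ρ = 3169 kg/m³, cost = 48.50 $/kg
  aluminum alloy: M = 23.7 kN·m per $
  stainless steel: M = 11.4 kN·m per $
  brass: M = 4.76 kN·m per $
  borosilicate glass: M = 3.71 kN·m per $
  silicon carbide: M = 3.45 kN·m per $
  PEEK: M = 1.07 kN·m per $
Aluminum alloy has the largest M.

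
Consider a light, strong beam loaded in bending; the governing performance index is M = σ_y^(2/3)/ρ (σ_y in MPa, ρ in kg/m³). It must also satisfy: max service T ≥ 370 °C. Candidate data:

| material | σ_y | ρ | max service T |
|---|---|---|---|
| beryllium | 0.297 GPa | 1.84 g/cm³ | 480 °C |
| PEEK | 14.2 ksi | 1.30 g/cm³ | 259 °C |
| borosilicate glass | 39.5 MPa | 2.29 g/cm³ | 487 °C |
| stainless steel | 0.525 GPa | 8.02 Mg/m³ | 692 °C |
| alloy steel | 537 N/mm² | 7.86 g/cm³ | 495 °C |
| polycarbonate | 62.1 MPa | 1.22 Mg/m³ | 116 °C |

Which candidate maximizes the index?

beryllium

Screen on constraints: max service T ≥ 370 °C. Survivors: beryllium, borosilicate glass, stainless steel, alloy steel.
In SI units:
  beryllium: σ_y = 297.0 MPa, ρ = 1840 kg/m³
  borosilicate glass: σ_y = 39.50 MPa, ρ = 2290 kg/m³
  stainless steel: σ_y = 525.0 MPa, ρ = 8020 kg/m³
  alloy steel: σ_y = 537.0 MPa, ρ = 7860 kg/m³
  beryllium: M = 24.2×10⁻³
  alloy steel: M = 8.41×10⁻³
  stainless steel: M = 8.11×10⁻³
  borosilicate glass: M = 5.06×10⁻³
Beryllium has the largest M.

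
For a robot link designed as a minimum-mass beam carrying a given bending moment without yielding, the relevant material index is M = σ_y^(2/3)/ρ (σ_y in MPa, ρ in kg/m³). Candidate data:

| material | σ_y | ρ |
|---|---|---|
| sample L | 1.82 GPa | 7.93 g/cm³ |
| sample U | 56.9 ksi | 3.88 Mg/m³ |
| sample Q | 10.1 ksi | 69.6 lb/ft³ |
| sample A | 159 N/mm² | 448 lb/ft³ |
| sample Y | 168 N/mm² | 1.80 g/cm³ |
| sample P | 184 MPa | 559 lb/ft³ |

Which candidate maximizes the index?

sample L

Putting every candidate on a common basis:
  sample L: σ_y = 1820 MPa, ρ = 7930 kg/m³
  sample U: σ_y = 392.3 MPa, ρ = 3880 kg/m³
  sample Q: σ_y = 69.64 MPa, ρ = 1115 kg/m³
  sample A: σ_y = 159.0 MPa, ρ = 7176 kg/m³
  sample Y: σ_y = 168.0 MPa, ρ = 1800 kg/m³
  sample P: σ_y = 184.0 MPa, ρ = 8954 kg/m³
  sample L: M = 18.8×10⁻³
  sample Y: M = 16.9×10⁻³
  sample Q: M = 15.2×10⁻³
  sample U: M = 13.8×10⁻³
  sample A: M = 4.09×10⁻³
  sample P: M = 3.61×10⁻³
Sample L has the largest M.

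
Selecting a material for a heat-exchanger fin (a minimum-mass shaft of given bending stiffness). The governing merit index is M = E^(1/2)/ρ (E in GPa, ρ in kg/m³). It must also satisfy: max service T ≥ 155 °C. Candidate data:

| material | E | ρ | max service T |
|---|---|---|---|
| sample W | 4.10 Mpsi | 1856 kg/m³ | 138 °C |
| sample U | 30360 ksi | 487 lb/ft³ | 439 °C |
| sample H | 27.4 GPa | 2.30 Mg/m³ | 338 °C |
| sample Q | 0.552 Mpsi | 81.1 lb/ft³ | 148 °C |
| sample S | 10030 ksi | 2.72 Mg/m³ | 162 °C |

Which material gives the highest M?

sample S

Screen on constraints: max service T ≥ 155 °C. Survivors: sample U, sample H, sample S.
Putting every candidate on a common basis:
  sample U: E = 209.3 GPa, ρ = 7801 kg/m³
  sample H: E = 27.40 GPa, ρ = 2300 kg/m³
  sample S: E = 69.15 GPa, ρ = 2720 kg/m³
  sample S: M = 3.06×10⁻³
  sample H: M = 2.28×10⁻³
  sample U: M = 1.85×10⁻³
Sample S has the largest M.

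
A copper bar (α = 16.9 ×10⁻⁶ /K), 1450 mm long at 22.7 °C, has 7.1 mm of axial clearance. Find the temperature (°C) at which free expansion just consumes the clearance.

α·L₀·ΔT = 7.1 mm ⇒ ΔT = 7.1 / (16.9×10⁻⁶ × 1450.0) = 289.7 K.
T = 22.7 + 289.7 = 312.4 °C.

312 °C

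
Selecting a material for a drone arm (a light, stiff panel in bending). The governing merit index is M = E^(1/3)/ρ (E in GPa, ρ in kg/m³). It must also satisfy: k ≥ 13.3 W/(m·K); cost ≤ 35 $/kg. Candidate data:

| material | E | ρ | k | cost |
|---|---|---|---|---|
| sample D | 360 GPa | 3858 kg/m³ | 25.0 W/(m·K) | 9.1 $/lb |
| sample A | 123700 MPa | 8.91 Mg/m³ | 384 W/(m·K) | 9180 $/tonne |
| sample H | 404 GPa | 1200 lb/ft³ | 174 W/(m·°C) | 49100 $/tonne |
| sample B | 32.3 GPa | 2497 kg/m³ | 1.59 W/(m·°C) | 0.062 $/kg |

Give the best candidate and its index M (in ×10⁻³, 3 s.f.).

sample D, M = 1.84×10⁻³

Screen on constraints: k ≥ 13.3 W/(m·K); cost ≤ 35 $/kg. Survivors: sample D, sample A.
Putting every candidate on a common basis:
  sample D: E = 360.0 GPa, ρ = 3858 kg/m³
  sample A: E = 123.7 GPa, ρ = 8910 kg/m³
  sample D: M = 1.84×10⁻³
  sample A: M = 0.559×10⁻³
Sample D ranks first.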